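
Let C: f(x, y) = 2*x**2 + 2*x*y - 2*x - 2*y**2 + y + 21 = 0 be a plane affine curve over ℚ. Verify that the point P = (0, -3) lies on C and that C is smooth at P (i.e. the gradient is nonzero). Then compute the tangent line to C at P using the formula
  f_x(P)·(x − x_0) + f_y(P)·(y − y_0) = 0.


Tangent line at P: -8*x + 13*y + 39 = 0.

Step 1: f(0, -3) = 0, so P lies on C.
Step 2: partial derivatives
  f_x(x, y) = 4*x + 2*y - 2, f_y(x, y) = 2*x - 4*y + 1.
  f_x(P) = -8, f_y(P) = 13 (gradient nonzero, so P is smooth).
Step 3: tangent line at P: -8·(x − 0) + 13·(y − -3) = 0.
Expanding: -8*x + 13*y + 39 = 0.


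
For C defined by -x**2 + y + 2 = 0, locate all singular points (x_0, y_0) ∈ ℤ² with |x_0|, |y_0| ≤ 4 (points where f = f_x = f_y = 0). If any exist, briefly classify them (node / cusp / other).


No singular points in the scanned grid; C is smooth there.

Compute partial derivatives:
  f_x = -2*x.
  f_y = 1.
f_y = 1 is a nonzero constant, so f_y never vanishes: no point (x, y) can satisfy f = f_x = f_y = 0. In particular no (x, y) ∈ {−4, ..., 4}² is singular; the curve is smooth.


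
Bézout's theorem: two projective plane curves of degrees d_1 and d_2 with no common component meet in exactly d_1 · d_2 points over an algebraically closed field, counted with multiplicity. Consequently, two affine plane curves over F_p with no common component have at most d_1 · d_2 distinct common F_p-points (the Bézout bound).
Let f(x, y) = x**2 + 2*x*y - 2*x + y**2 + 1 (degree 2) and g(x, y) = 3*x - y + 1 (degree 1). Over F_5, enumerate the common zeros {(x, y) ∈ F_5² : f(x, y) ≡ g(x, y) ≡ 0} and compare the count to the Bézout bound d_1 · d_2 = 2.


Common zeros: ∅; count = 0; Bézout bound = 2.

deg(f) = 2, deg(g) = 1, so Bézout bound = 2.
Scan x ∈ F_5. For each x, list the y ∈ F_5 with f(x, y) ≡ 0 and those with g(x, y) ≡ 0 (mod 5); the common zeros in that column are the intersection.
  x = 0: f ≡ 0 at y ∈ {2, 3}; g ≡ 0 at y ∈ {1}; common: ∅.
  x = 1: f ≡ 0 at y ∈ {0, 3}; g ≡ 0 at y ∈ {4}; common: ∅.
  x = 2: f ≡ 0 at y ∈ ∅; g ≡ 0 at y ∈ {2}; common: ∅.
  x = 3: f ≡ 0 at y ∈ {2}; g ≡ 0 at y ∈ {0}; common: ∅.
  x = 4: f ≡ 0 at y ∈ ∅; g ≡ 0 at y ∈ {3}; common: ∅.
Collecting: common zeros = ∅, so the count is 0.
Comparison with the Bézout bound: 0 ≤ 2 = deg(f)·deg(g), as expected for curves with no common component (the affine F_5-count falls short of the bound because intersections may lie at infinity, over extension fields, or carry multiplicity).


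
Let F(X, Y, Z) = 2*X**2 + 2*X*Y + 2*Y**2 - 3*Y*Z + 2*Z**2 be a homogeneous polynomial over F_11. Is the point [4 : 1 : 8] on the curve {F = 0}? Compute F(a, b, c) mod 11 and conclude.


F(4,1,8) ≡ 3 (mod 11); P is NOT on the curve.

Evaluate F(4, 1, 8) term-by-term (mod 11).
  2*X**2 ↦ 2·16·1·1 = 32
  2*X*Y ↦ 2·4·1·1 = 8
  2*Y**2 ↦ 2·1·1·1 = 2
  -3*Y*Z ↦ -3·1·1·8 = -24
  2*Z**2 ↦ 2·1·1·64 = 128
Sum: F(4, 1, 8) = (32) + (8) + (2) + (-24) + (128) = 146.
Reducing mod 11: 146 ≡ 3 (mod 11).
Since F(a, b, c) ≡ 3 ≠ 0 (mod 11), P does NOT lie on the curve.


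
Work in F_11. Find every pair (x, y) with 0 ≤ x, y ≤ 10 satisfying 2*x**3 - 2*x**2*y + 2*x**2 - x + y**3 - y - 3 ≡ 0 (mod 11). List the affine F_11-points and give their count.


Affine F_11-points: {(1, 0), (1, 5), (1, 6), (2, 1), (2, 5), (3, 0), (4, 1), (5, 1), (5, 2), (5, 8), (6, 0), (7, 6), (8, 2), (8, 3), (8, 6), (10, 2), (10, 10)}; count = 17.

For each of the 121 pairs (x, y) ∈ F_11², evaluate f(x, y) mod 11. Record the zeros.
  x = 0: [0↦8, 1↦8, 2↦3, 3↦10, 4↦2, 5↦7, 6↦9, 7↦3, 8↦6, 9↦2, 10↦8]  zeros at y ∈ ∅
  x = 1: [0↦0, 1↦9, 2↦2, 3↦7, 4↦8, 5↦0, 6↦0, 7↦3, 8↦4, 9↦9, 10↦2]  zeros at y ∈ {0, 5, 6}
  x = 2: [0↦8, 1↦0, 2↦9, 3↦8, 4↦3, 5↦0, 6↦5, 7↦2, 8↦8, 9↦7, 10↦5]  zeros at y ∈ {1, 5}
  x = 3: [0↦0, 1↦4, 2↦3, 3↦3, 4↦10, 5↦8, 6↦3, 7↦1, 8↦8, 9↦8, 10↦7]  zeros at y ∈ {0}
  x = 4: [0↦10, 1↦0, 2↦7, 3↦4, 4↦8, 5↦3, 6↦6, 7↦1, 8↦5, 9↦2, 10↦9]  zeros at y ∈ {1}
  x = 5: [0↦6, 1↦0, 2↦0, 3↦1, 4↦9, 5↦8, 6↦4, 7↦3, 8↦0, 9↦1, 10↦1]  zeros at y ∈ {1, 2, 8}
  x = 6: [0↦0, 1↦5, 2↦5, 3↦6, 4↦3, 5↦2, 6↦9, 7↦8, 8↦5, 9↦6, 10↦6]  zeros at y ∈ {0}
  x = 7: [0↦4, 1↦5, 2↦1, 3↦9, 4↦2, 5↦8, 6↦0, 7↦6, 8↦10, 9↦7, 10↦3]  zeros at y ∈ {6}
  x = 8: [0↦8, 1↦1, 2↦0, 3↦0, 4↦7, 5↦5, 6↦0, 7↦9, 8↦5, 9↦5, 10↦4]  zeros at y ∈ {2, 3, 6}
  x = 9: [0↦2, 1↦5, 2↦3, 3↦2, 4↦8, 5↦5, 6↦10, 7↦7, 8↦2, 9↦1, 10↦10]  zeros at y ∈ ∅
  x = 10: [0↦9, 1↦7, 2↦0, 3↦5, 4↦6, 5↦9, 6↦9, 7↦1, 8↦2, 9↦7, 10↦0]  zeros at y ∈ {2, 10}
Collecting zeros: affine points = {(1, 0), (1, 5), (1, 6), (2, 1), (2, 5), (3, 0), (4, 1), (5, 1), (5, 2), (5, 8), (6, 0), (7, 6), (8, 2), (8, 3), (8, 6), (10, 2), (10, 10)}.
Total count |C(F_11)_aff| = 17.


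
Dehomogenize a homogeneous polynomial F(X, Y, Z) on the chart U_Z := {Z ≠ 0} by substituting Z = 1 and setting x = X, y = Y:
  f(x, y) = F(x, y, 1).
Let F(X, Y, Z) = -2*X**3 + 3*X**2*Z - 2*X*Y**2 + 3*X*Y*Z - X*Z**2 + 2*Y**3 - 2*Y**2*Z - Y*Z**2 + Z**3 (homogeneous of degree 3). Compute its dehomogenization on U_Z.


f(x, y) = -2*x**3 + 3*x**2 - 2*x*y**2 + 3*x*y - x + 2*y**3 - 2*y**2 - y + 1

On U_Z we set Z = 1. Each monomial c·X^i·Y^j·Z^k in F becomes c·x^i·y^j·1^k = c·x^i·y^j.
Substituting Z = 1: F(X, Y, 1) = -2*x**3 + 3*x**2 - 2*x*y**2 + 3*x*y - x + 2*y**3 - 2*y**2 - y + 1.
Note: deg(f) ≤ deg(F) = 3; strict inequality happens when F is divisible by Z (lost terms).


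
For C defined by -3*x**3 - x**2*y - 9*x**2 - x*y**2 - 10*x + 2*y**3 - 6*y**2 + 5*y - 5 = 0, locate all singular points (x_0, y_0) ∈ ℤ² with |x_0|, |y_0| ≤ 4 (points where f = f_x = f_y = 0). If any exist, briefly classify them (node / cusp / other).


Singular points: {(-1, 1)}; classification: node.

Compute partial derivatives:
  f_x = -9*x**2 - 2*x*y - 18*x - y**2 - 10.
  f_y = -x**2 - 2*x*y + 6*y**2 - 12*y + 5.
Scan x_0 ∈ {−4, ..., 4}. For each x_0, f_y(x_0, y) is a polynomial in y; find its integer roots y ∈ {−4, ..., 4}, then test f_x and f at those candidates.
  x = -4: f_y(-4, y) = 6*y**2 - 4*y - 11; no integer root y with |y| ≤ 4.
  x = -3: f_y(-3, y) = 6*y**2 - 6*y - 4; no integer root y with |y| ≤ 4.
  x = -2: f_y(-2, y) = 6*y**2 - 8*y + 1; no integer root y with |y| ≤ 4.
  x = -1: f_y(-1, y) = 6*y**2 - 10*y + 4; vanishes at y ∈ {1}. (-1, 1): f_x = 0, f = 0 — SINGULAR.
  x = 0: f_y(0, y) = 6*y**2 - 12*y + 5; no integer root y with |y| ≤ 4.
  x = 1: f_y(1, y) = 6*y**2 - 14*y + 4; vanishes at y ∈ {2}. (1, 2): f_x = -45 ≠ 0.
  x = 2: f_y(2, y) = 6*y**2 - 16*y + 1; no integer root y with |y| ≤ 4.
  x = 3: f_y(3, y) = 6*y**2 - 18*y - 4; no integer root y with |y| ≤ 4.
  x = 4: f_y(4, y) = 6*y**2 - 20*y - 11; no integer root y with |y| ≤ 4.
Only singular point on the grid: (-1, 1).
Classify: substitute x = -1 + u, y = 1 + v and expand: f = -3*u**3 - u**2*v - u**2 - u*v**2 + 2*v**3 + v**2.
No constant or linear terms (consistent with a singular point). Quadratic part: -u**2 + v**2. Cubic part: -3*u**3 - u**2*v - u*v**2 + 2*v**3.
The quadratic part v**2 - u**2 = (v − u)(v + u) splits into two distinct linear factors, so there are two distinct tangent lines y − 1 = ±(x − -1) — this is a node (ordinary double point).
Classification: node.


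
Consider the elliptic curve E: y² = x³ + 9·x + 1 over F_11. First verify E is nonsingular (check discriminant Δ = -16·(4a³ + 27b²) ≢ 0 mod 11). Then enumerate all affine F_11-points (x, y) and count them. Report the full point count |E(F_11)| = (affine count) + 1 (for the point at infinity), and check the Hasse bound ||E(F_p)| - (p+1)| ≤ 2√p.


Affine points = {(0, 1), (0, 10), (1, 0), (2, 4), (2, 7), (3, 0), (7, 0)}; affine count = 7; |E(F_11)| = 8.

Discriminant check: Δ ∝ 4a³ + 27b² = 4·9³ + 27·1² = 4·729 + 27·1 ≡ 6 (mod 11). Nonzero ⇒ E is nonsingular.
For each x ∈ F_11, compute rhs = x³ + 9·x + 1 mod 11, then count y ∈ F_11 with y² ≡ rhs.
  x = 0: rhs = 1, matching y values: 1, 10 (2 points).
  x = 1: rhs = 0, matching y values: 0 (1 points).
  x = 2: rhs = 5, matching y values: 4, 7 (2 points).
  x = 3: rhs = 0, matching y values: 0 (1 points).
  x = 4: rhs = 2, matching y values: none (0 points).
  x = 5: rhs = 6, matching y values: none (0 points).
  x = 6: rhs = 7, matching y values: none (0 points).
  x = 7: rhs = 0, matching y values: 0 (1 points).
  x = 8: rhs = 2, matching y values: none (0 points).
  x = 9: rhs = 8, matching y values: none (0 points).
  x = 10: rhs = 2, matching y values: none (0 points).
Total affine count: 7.
Full point count |E(F_11)| = 7 + 1 = 8.
Hasse bound: |8 − (11+1)| = |-4| = 4 ≤ 2√11 ≈ 6.6332 ✓.


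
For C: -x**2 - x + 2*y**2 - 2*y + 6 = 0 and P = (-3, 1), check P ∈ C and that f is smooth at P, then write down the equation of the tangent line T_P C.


Tangent line at P: 5*x + 2*y + 13 = 0.

Step 1: f(-3, 1) = 0, so P lies on C.
Step 2: partial derivatives
  f_x(x, y) = -2*x - 1, f_y(x, y) = 4*y - 2.
  f_x(P) = 5, f_y(P) = 2 (gradient nonzero, so P is smooth).
Step 3: tangent line at P: 5·(x − -3) + 2·(y − 1) = 0.
Expanding: 5*x + 2*y + 13 = 0.


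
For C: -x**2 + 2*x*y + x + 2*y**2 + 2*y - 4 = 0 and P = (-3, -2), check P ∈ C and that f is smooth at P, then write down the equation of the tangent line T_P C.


Tangent line at P: 3*x - 12*y - 15 = 0.

Step 1: f(-3, -2) = 0, so P lies on C.
Step 2: partial derivatives
  f_x(x, y) = -2*x + 2*y + 1, f_y(x, y) = 2*x + 4*y + 2.
  f_x(P) = 3, f_y(P) = -12 (gradient nonzero, so P is smooth).
Step 3: tangent line at P: 3·(x − -3) + -12·(y − -2) = 0.
Expanding: 3*x - 12*y - 15 = 0.


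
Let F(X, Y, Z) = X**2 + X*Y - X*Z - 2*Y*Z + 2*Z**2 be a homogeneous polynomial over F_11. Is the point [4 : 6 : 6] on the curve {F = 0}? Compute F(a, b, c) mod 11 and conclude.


F(4,6,6) ≡ 5 (mod 11); P is NOT on the curve.

Evaluate F(4, 6, 6) term-by-term (mod 11).
  X**2 ↦ 1·16·1·1 = 16
  X*Y ↦ 1·4·6·1 = 24
  -X*Z ↦ -1·4·1·6 = -24
  -2*Y*Z ↦ -2·1·6·6 = -72
  2*Z**2 ↦ 2·1·1·36 = 72
Sum: F(4, 6, 6) = (16) + (24) + (-24) + (-72) + (72) = 16.
Reducing mod 11: 16 ≡ 5 (mod 11).
Since F(a, b, c) ≡ 5 ≠ 0 (mod 11), P does NOT lie on the curve.


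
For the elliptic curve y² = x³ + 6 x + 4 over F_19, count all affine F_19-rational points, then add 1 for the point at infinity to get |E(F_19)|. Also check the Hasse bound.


Affine points = {(0, 2), (0, 17), (1, 7), (1, 12), (2, 9), (2, 10), (3, 7), (3, 12), (4, 4), (4, 15), (5, 8), (5, 11), (6, 3), (6, 16), (7, 3), (7, 16), (10, 0), (14, 1), (14, 18), (15, 7), (15, 12), (16, 4), (16, 15), (18, 4), (18, 15)}; affine count = 25; |E(F_19)| = 26.

Discriminant check: Δ ∝ 4a³ + 27b² = 4·6³ + 27·4² = 4·216 + 27·16 ≡ 4 (mod 19). Nonzero ⇒ E is nonsingular.
For each x ∈ F_19, compute rhs = x³ + 6·x + 4 mod 19, then count y ∈ F_19 with y² ≡ rhs.
  x = 0: rhs = 4, matching y values: 2, 17 (2 points).
  x = 1: rhs = 11, matching y values: 7, 12 (2 points).
  x = 2: rhs = 5, matching y values: 9, 10 (2 points).
  x = 3: rhs = 11, matching y values: 7, 12 (2 points).
  x = 4: rhs = 16, matching y values: 4, 15 (2 points).
  x = 5: rhs = 7, matching y values: 8, 11 (2 points).
  x = 6: rhs = 9, matching y values: 3, 16 (2 points).
  x = 7: rhs = 9, matching y values: 3, 16 (2 points).
  x = 8: rhs = 13, matching y values: none (0 points).
  x = 9: rhs = 8, matching y values: none (0 points).
  x = 10: rhs = 0, matching y values: 0 (1 points).
  x = 11: rhs = 14, matching y values: none (0 points).
  x = 12: rhs = 18, matching y values: none (0 points).
  x = 13: rhs = 18, matching y values: none (0 points).
  x = 14: rhs = 1, matching y values: 1, 18 (2 points).
  x = 15: rhs = 11, matching y values: 7, 12 (2 points).
  x = 16: rhs = 16, matching y values: 4, 15 (2 points).
  x = 17: rhs = 3, matching y values: none (0 points).
  x = 18: rhs = 16, matching y values: 4, 15 (2 points).
Total affine count: 25.
Full point count |E(F_19)| = 25 + 1 = 26.
Hasse bound: |26 − (19+1)| = |6| = 6 ≤ 2√19 ≈ 8.7178 ✓.


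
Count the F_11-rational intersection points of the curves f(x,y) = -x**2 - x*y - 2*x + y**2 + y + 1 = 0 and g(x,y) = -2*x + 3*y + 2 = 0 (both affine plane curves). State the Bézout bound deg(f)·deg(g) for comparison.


Common zeros: {(6, 7)}; count = 1; Bézout bound = 2.

deg(f) = 2, deg(g) = 1, so Bézout bound = 2.
Scan x ∈ F_11. For each x, list the y ∈ F_11 with f(x, y) ≡ 0 and those with g(x, y) ≡ 0 (mod 11); the common zeros in that column are the intersection.
  x = 0: f ≡ 0 at y ∈ ∅; g ≡ 0 at y ∈ {3}; common: ∅.
  x = 1: f ≡ 0 at y ∈ ∅; g ≡ 0 at y ∈ {0}; common: ∅.
  x = 2: f ≡ 0 at y ∈ ∅; g ≡ 0 at y ∈ {8}; common: ∅.
  x = 3: f ≡ 0 at y ∈ {3, 10}; g ≡ 0 at y ∈ {5}; common: ∅.
  x = 4: f ≡ 0 at y ∈ ∅; g ≡ 0 at y ∈ {2}; common: ∅.
  x = 5: f ≡ 0 at y ∈ {6, 9}; g ≡ 0 at y ∈ {10}; common: ∅.
  x = 6: f ≡ 0 at y ∈ {7, 9}; g ≡ 0 at y ∈ {7}; common: {7}.
  x = 7: f ≡ 0 at y ∈ {7, 10}; g ≡ 0 at y ∈ {4}; common: ∅.
  x = 8: f ≡ 0 at y ∈ ∅; g ≡ 0 at y ∈ {1}; common: ∅.
  x = 9: f ≡ 0 at y ∈ {2, 6}; g ≡ 0 at y ∈ {9}; common: ∅.
  x = 10: f ≡ 0 at y ∈ ∅; g ≡ 0 at y ∈ {6}; common: ∅.
Collecting: common zeros = {(6, 7)}, so the count is 1.
Comparison with the Bézout bound: 1 ≤ 2 = deg(f)·deg(g), as expected for curves with no common component (the affine F_11-count falls short of the bound because intersections may lie at infinity, over extension fields, or carry multiplicity).


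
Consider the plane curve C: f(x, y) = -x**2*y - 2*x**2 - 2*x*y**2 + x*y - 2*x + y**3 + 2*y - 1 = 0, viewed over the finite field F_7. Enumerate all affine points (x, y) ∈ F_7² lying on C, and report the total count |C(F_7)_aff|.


Affine F_7-points: {(1, 4), (2, 2), (3, 2), (3, 5), (3, 6), (6, 6)}; count = 6.

For each of the 49 pairs (x, y) ∈ F_7², evaluate f(x, y) mod 7. Record the zeros.
  x = 0: [0↦6, 1↦2, 2↦4, 3↦4, 4↦1, 5↦1, 6↦3]  zeros at y ∈ ∅
  x = 1: [0↦2, 1↦3, 2↦6, 3↦3, 4↦0, 5↦3, 6↦4]  zeros at y ∈ {4}
  x = 2: [0↦1, 1↦5, 2↦0, 3↦6, 4↦1, 5↦5, 6↦3]  zeros at y ∈ {2}
  x = 3: [0↦3, 1↦1, 2↦0, 3↦6, 4↦4, 5↦0, 6↦0]  zeros at y ∈ {2, 5, 6}
  x = 4: [0↦1, 1↦5, 2↦6, 3↦3, 4↦2, 5↦2, 6↦2]  zeros at y ∈ ∅
  x = 5: [0↦2, 1↦3, 2↦4, 3↦4, 4↦2, 5↦4, 6↦2]  zeros at y ∈ ∅
  x = 6: [0↦6, 1↦2, 2↦1, 3↦2, 4↦4, 5↦6, 6↦0]  zeros at y ∈ {6}
Collecting zeros: affine points = {(1, 4), (2, 2), (3, 2), (3, 5), (3, 6), (6, 6)}.
Total count |C(F_7)_aff| = 6.


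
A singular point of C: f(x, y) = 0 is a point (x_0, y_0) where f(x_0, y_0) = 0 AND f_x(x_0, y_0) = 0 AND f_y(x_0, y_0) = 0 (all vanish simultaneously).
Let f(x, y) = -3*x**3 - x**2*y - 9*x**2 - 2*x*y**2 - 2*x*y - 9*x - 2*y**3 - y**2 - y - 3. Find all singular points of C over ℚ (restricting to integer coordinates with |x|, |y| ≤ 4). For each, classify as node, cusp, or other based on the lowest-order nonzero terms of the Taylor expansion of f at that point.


Singular points: {(-1, 0)}; classification: cusp.

Compute partial derivatives:
  f_x = -9*x**2 - 2*x*y - 18*x - 2*y**2 - 2*y - 9.
  f_y = -x**2 - 4*x*y - 2*x - 6*y**2 - 2*y - 1.
Scan x_0 ∈ {−4, ..., 4}. For each x_0, f_y(x_0, y) is a polynomial in y; find its integer roots y ∈ {−4, ..., 4}, then test f_x and f at those candidates.
  x = -4: f_y(-4, y) = -6*y**2 + 14*y - 9; no integer root y with |y| ≤ 4.
  x = -3: f_y(-3, y) = -6*y**2 + 10*y - 4; vanishes at y ∈ {1}. (-3, 1): f_x = -34 ≠ 0.
  x = -2: f_y(-2, y) = -6*y**2 + 6*y - 1; no integer root y with |y| ≤ 4.
  x = -1: f_y(-1, y) = -6*y**2 + 2*y; vanishes at y ∈ {0}. (-1, 0): f_x = 0, f = 0 — SINGULAR.
  x = 0: f_y(0, y) = -6*y**2 - 2*y - 1; no integer root y with |y| ≤ 4.
  x = 1: f_y(1, y) = -6*y**2 - 6*y - 4; no integer root y with |y| ≤ 4.
  x = 2: f_y(2, y) = -6*y**2 - 10*y - 9; no integer root y with |y| ≤ 4.
  x = 3: f_y(3, y) = -6*y**2 - 14*y - 16; no integer root y with |y| ≤ 4.
  x = 4: f_y(4, y) = -6*y**2 - 18*y - 25; no integer root y with |y| ≤ 4.
Only singular point on the grid: (-1, 0).
Classify: substitute x = -1 + u, y = 0 + v and expand: f = -3*u**3 - u**2*v - 2*u*v**2 - 2*v**3 + v**2.
No constant or linear terms (consistent with a singular point). Quadratic part: v**2. Cubic part: -3*u**3 - u**2*v - 2*u*v**2 - 2*v**3.
The quadratic part v**2 is a perfect square, so there is a single (double) tangent line v = 0, i.e. y = 0. Restricting the cubic part to that line (v = 0) leaves -3*u**3 ≠ 0, so f is not divisible by v and the branch is v² ≈ 3*u**3 to lowest order — this is a cusp.
Classification: cusp.


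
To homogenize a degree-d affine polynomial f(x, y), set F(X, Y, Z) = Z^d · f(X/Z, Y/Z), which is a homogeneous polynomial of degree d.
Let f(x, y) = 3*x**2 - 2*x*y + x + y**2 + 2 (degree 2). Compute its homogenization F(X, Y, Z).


F(X, Y, Z) = 3*X**2 - 2*X*Y + X*Z + Y**2 + 2*Z**2

deg(f) = 2.
Substitute x = X/Z, y = Y/Z into f, then multiply by Z^2.
  monomial 3·x^2·y^0 ↦ 3·X^2·Y^0·Z^0.
  monomial -2·x^1·y^1 ↦ -2·X^1·Y^1·Z^0.
  monomial 1·x^1·y^0 ↦ 1·X^1·Y^0·Z^1.
  monomial 1·x^0·y^2 ↦ 1·X^0·Y^2·Z^0.
  monomial 2·x^0·y^0 ↦ 2·X^0·Y^0·Z^2.
Collecting: F(X, Y, Z) = 3*X**2 - 2*X*Y + X*Z + Y**2 + 2*Z**2.


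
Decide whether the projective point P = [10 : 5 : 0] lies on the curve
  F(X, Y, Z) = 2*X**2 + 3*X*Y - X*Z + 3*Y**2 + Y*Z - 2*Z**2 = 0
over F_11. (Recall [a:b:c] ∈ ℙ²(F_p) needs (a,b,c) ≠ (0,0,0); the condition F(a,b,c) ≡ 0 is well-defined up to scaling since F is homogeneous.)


F(10,5,0) ≡ 7 (mod 11); P is NOT on the curve.

Evaluate F(10, 5, 0) term-by-term (mod 11).
  2*X**2 ↦ 2·100·1·1 = 200
  3*X*Y ↦ 3·10·5·1 = 150
  -X*Z ↦ -1·10·1·0 = 0
  3*Y**2 ↦ 3·1·25·1 = 75
  Y*Z ↦ 1·1·5·0 = 0
  -2*Z**2 ↦ -2·1·1·0 = 0
Sum: F(10, 5, 0) = (200) + (150) + (0) + (75) + (0) + (0) = 425.
Reducing mod 11: 425 ≡ 7 (mod 11).
Since F(a, b, c) ≡ 7 ≠ 0 (mod 11), P does NOT lie on the curve.


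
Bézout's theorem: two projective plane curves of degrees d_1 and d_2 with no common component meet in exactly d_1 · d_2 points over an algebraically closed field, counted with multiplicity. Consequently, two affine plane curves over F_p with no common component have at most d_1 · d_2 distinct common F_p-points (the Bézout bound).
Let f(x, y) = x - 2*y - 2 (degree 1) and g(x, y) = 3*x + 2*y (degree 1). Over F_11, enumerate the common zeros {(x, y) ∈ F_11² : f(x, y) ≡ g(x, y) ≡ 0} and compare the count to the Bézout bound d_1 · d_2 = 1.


Common zeros: {(6, 2)}; count = 1; Bézout bound = 1.

deg(f) = 1, deg(g) = 1, so Bézout bound = 1.
Scan x ∈ F_11. For each x, list the y ∈ F_11 with f(x, y) ≡ 0 and those with g(x, y) ≡ 0 (mod 11); the common zeros in that column are the intersection.
  x = 0: f ≡ 0 at y ∈ {10}; g ≡ 0 at y ∈ {0}; common: ∅.
  x = 1: f ≡ 0 at y ∈ {5}; g ≡ 0 at y ∈ {4}; common: ∅.
  x = 2: f ≡ 0 at y ∈ {0}; g ≡ 0 at y ∈ {8}; common: ∅.
  x = 3: f ≡ 0 at y ∈ {6}; g ≡ 0 at y ∈ {1}; common: ∅.
  x = 4: f ≡ 0 at y ∈ {1}; g ≡ 0 at y ∈ {5}; common: ∅.
  x = 5: f ≡ 0 at y ∈ {7}; g ≡ 0 at y ∈ {9}; common: ∅.
  x = 6: f ≡ 0 at y ∈ {2}; g ≡ 0 at y ∈ {2}; common: {2}.
  x = 7: f ≡ 0 at y ∈ {8}; g ≡ 0 at y ∈ {6}; common: ∅.
  x = 8: f ≡ 0 at y ∈ {3}; g ≡ 0 at y ∈ {10}; common: ∅.
  x = 9: f ≡ 0 at y ∈ {9}; g ≡ 0 at y ∈ {3}; common: ∅.
  x = 10: f ≡ 0 at y ∈ {4}; g ≡ 0 at y ∈ {7}; common: ∅.
Collecting: common zeros = {(6, 2)}, so the count is 1.
Comparison with the Bézout bound: 1 ≤ 1 = deg(f)·deg(g), as expected for curves with no common component (the bound is attained).


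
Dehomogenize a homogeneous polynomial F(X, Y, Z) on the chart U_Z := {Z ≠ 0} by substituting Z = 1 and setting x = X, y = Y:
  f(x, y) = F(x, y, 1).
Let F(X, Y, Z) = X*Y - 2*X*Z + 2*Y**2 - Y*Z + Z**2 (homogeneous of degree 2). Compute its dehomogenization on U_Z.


f(x, y) = x*y - 2*x + 2*y**2 - y + 1

On U_Z we set Z = 1. Each monomial c·X^i·Y^j·Z^k in F becomes c·x^i·y^j·1^k = c·x^i·y^j.
Substituting Z = 1: F(X, Y, 1) = x*y - 2*x + 2*y**2 - y + 1.
Note: deg(f) ≤ deg(F) = 2; strict inequality happens when F is divisible by Z (lost terms).


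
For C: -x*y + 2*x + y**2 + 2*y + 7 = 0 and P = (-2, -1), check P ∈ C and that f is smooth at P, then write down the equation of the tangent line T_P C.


Tangent line at P: 3*x + 2*y + 8 = 0.

Step 1: f(-2, -1) = 0, so P lies on C.
Step 2: partial derivatives
  f_x(x, y) = 2 - y, f_y(x, y) = -x + 2*y + 2.
  f_x(P) = 3, f_y(P) = 2 (gradient nonzero, so P is smooth).
Step 3: tangent line at P: 3·(x − -2) + 2·(y − -1) = 0.
Expanding: 3*x + 2*y + 8 = 0.


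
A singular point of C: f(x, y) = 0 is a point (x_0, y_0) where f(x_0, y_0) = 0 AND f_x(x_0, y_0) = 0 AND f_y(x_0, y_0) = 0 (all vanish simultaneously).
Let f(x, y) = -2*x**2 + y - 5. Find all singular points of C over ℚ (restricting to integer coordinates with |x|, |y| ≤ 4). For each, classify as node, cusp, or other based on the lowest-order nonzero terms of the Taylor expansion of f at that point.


No singular points in the scanned grid; C is smooth there.

Compute partial derivatives:
  f_x = -4*x.
  f_y = 1.
f_y = 1 is a nonzero constant, so f_y never vanishes: no point (x, y) can satisfy f = f_x = f_y = 0. In particular no (x, y) ∈ {−4, ..., 4}² is singular; the curve is smooth.


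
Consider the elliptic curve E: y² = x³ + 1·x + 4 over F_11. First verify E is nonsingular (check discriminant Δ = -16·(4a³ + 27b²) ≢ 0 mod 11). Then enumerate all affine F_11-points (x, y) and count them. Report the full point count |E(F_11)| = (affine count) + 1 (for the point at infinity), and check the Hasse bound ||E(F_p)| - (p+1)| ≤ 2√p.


Affine points = {(0, 2), (0, 9), (2, 5), (2, 6), (3, 1), (3, 10), (9, 4), (9, 7)}; affine count = 8; |E(F_11)| = 9.

Discriminant check: Δ ∝ 4a³ + 27b² = 4·1³ + 27·4² = 4·1 + 27·16 ≡ 7 (mod 11). Nonzero ⇒ E is nonsingular.
For each x ∈ F_11, compute rhs = x³ + 1·x + 4 mod 11, then count y ∈ F_11 with y² ≡ rhs.
  x = 0: rhs = 4, matching y values: 2, 9 (2 points).
  x = 1: rhs = 6, matching y values: none (0 points).
  x = 2: rhs = 3, matching y values: 5, 6 (2 points).
  x = 3: rhs = 1, matching y values: 1, 10 (2 points).
  x = 4: rhs = 6, matching y values: none (0 points).
  x = 5: rhs = 2, matching y values: none (0 points).
  x = 6: rhs = 6, matching y values: none (0 points).
  x = 7: rhs = 2, matching y values: none (0 points).
  x = 8: rhs = 7, matching y values: none (0 points).
  x = 9: rhs = 5, matching y values: 4, 7 (2 points).
  x = 10: rhs = 2, matching y values: none (0 points).
Total affine count: 8.
Full point count |E(F_11)| = 8 + 1 = 9.
Hasse bound: |9 − (11+1)| = |-3| = 3 ≤ 2√11 ≈ 6.6332 ✓.


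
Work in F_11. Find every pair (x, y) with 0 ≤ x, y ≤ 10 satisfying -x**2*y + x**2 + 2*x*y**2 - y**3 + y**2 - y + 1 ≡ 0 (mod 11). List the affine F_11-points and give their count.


Affine F_11-points: {(0, 1), (1, 4), (3, 9), (4, 2), (4, 8), (4, 10), (6, 4), (6, 10), (8, 8), (9, 5), (9, 9)}; count = 11.

For each of the 121 pairs (x, y) ∈ F_11², evaluate f(x, y) mod 11. Record the zeros.
  x = 0: [0↦1, 1↦0, 2↦6, 3↦2, 4↦4, 5↦6, 6↦2, 7↦8, 8↦7, 9↦4, 10↦4]  zeros at y ∈ {1}
  x = 1: [0↦2, 1↦2, 2↦2, 3↦7, 4↦0, 5↦8, 6↦3, 7↦1, 8↦7, 9↦4, 10↦8]  zeros at y ∈ {4}
  x = 2: [0↦5, 1↦4, 2↦7, 3↦8, 4↦1, 5↦2, 6↦5, 7↦4, 8↦4, 9↦10, 10↦5]  zeros at y ∈ ∅
  x = 3: [0↦10, 1↦6, 2↦10, 3↦5, 4↦7, 5↦10, 6↦8, 7↦6, 8↦9, 9↦0, 10↦6]  zeros at y ∈ {9}
  x = 4: [0↦6, 1↦8, 2↦0, 3↦9, 4↦7, 5↦10, 6↦1, 7↦7, 8↦0, 9↦7, 10↦0]  zeros at y ∈ {2, 8, 10}
  x = 5: [0↦4, 1↦10, 2↦10, 3↦9, 4↦1, 5↦2, 6↦6, 7↦7, 8↦10, 9↦9, 10↦9]  zeros at y ∈ ∅
  x = 6: [0↦4, 1↦1, 2↦7, 3↦5, 4↦0, 5↦8, 6↦1, 7↦6, 8↦6, 9↦6, 10↦0]  zeros at y ∈ {4, 10}
  x = 7: [0↦6, 1↦3, 2↦2, 3↦8, 4↦4, 5↦6, 6↦8, 7↦4, 8↦10, 9↦9, 10↦6]  zeros at y ∈ ∅
  x = 8: [0↦10, 1↦5, 2↦6, 3↦7, 4↦2, 5↦7, 6↦5, 7↦1, 8↦0, 9↦7, 10↦5]  zeros at y ∈ {8}
  x = 9: [0↦5, 1↦7, 2↦8, 3↦2, 4↦5, 5↦0, 6↦3, 7↦8, 8↦9, 9↦0, 10↦8]  zeros at y ∈ {5, 9}
  x = 10: [0↦2, 1↦9, 2↦8, 3↦4, 4↦2, 5↦7, 6↦2, 7↦3, 8↦4, 9↦10, 10↦4]  zeros at y ∈ ∅
Collecting zeros: affine points = {(0, 1), (1, 4), (3, 9), (4, 2), (4, 8), (4, 10), (6, 4), (6, 10), (8, 8), (9, 5), (9, 9)}.
Total count |C(F_11)_aff| = 11.


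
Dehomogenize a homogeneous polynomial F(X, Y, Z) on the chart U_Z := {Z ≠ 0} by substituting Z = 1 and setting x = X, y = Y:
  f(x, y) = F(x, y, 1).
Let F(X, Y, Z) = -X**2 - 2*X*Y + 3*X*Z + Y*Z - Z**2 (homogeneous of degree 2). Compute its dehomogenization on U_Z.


f(x, y) = -x**2 - 2*x*y + 3*x + y - 1

On U_Z we set Z = 1. Each monomial c·X^i·Y^j·Z^k in F becomes c·x^i·y^j·1^k = c·x^i·y^j.
Substituting Z = 1: F(X, Y, 1) = -x**2 - 2*x*y + 3*x + y - 1.
Note: deg(f) ≤ deg(F) = 2; strict inequality happens when F is divisible by Z (lost terms).


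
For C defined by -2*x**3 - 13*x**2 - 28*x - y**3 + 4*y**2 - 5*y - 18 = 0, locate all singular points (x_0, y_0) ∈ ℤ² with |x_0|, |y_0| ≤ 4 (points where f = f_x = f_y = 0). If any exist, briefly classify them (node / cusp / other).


Singular points: {(-2, 1)}; classification: node.

Compute partial derivatives:
  f_x = -6*x**2 - 26*x - 28.
  f_y = -3*y**2 + 8*y - 5.
Scan x_0 ∈ {−4, ..., 4}. For each x_0, f_y(x_0, y) is a polynomial in y; find its integer roots y ∈ {−4, ..., 4}, then test f_x and f at those candidates.
  x = -4: f_y(-4, y) = -3*y**2 + 8*y - 5; vanishes at y ∈ {1}. (-4, 1): f_x = -20 ≠ 0.
  x = -3: f_y(-3, y) = -3*y**2 + 8*y - 5; vanishes at y ∈ {1}. (-3, 1): f_x = -4 ≠ 0.
  x = -2: f_y(-2, y) = -3*y**2 + 8*y - 5; vanishes at y ∈ {1}. (-2, 1): f_x = 0, f = 0 — SINGULAR.
  x = -1: f_y(-1, y) = -3*y**2 + 8*y - 5; vanishes at y ∈ {1}. (-1, 1): f_x = -8 ≠ 0.
  x = 0: f_y(0, y) = -3*y**2 + 8*y - 5; vanishes at y ∈ {1}. (0, 1): f_x = -28 ≠ 0.
  x = 1: f_y(1, y) = -3*y**2 + 8*y - 5; vanishes at y ∈ {1}. (1, 1): f_x = -60 ≠ 0.
  x = 2: f_y(2, y) = -3*y**2 + 8*y - 5; vanishes at y ∈ {1}. (2, 1): f_x = -104 ≠ 0.
  x = 3: f_y(3, y) = -3*y**2 + 8*y - 5; vanishes at y ∈ {1}. (3, 1): f_x = -160 ≠ 0.
  x = 4: f_y(4, y) = -3*y**2 + 8*y - 5; vanishes at y ∈ {1}. (4, 1): f_x = -228 ≠ 0.
Only singular point on the grid: (-2, 1).
Classify: substitute x = -2 + u, y = 1 + v and expand: f = -2*u**3 - u**2 - v**3 + v**2.
No constant or linear terms (consistent with a singular point). Quadratic part: -u**2 + v**2. Cubic part: -2*u**3 - v**3.
The quadratic part v**2 - u**2 = (v − u)(v + u) splits into two distinct linear factors, so there are two distinct tangent lines y − 1 = ±(x − -2) — this is a node (ordinary double point).
Classification: node.


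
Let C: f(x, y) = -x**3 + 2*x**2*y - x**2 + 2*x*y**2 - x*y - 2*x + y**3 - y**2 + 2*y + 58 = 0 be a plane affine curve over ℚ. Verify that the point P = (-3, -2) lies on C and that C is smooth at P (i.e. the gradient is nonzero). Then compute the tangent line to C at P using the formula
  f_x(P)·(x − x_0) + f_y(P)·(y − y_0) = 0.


Tangent line at P: 11*x + 63*y + 159 = 0.

Step 1: f(-3, -2) = 0, so P lies on C.
Step 2: partial derivatives
  f_x(x, y) = -3*x**2 + 4*x*y - 2*x + 2*y**2 - y - 2, f_y(x, y) = 2*x**2 + 4*x*y - x + 3*y**2 - 2*y + 2.
  f_x(P) = 11, f_y(P) = 63 (gradient nonzero, so P is smooth).
Step 3: tangent line at P: 11·(x − -3) + 63·(y − -2) = 0.
Expanding: 11*x + 63*y + 159 = 0.


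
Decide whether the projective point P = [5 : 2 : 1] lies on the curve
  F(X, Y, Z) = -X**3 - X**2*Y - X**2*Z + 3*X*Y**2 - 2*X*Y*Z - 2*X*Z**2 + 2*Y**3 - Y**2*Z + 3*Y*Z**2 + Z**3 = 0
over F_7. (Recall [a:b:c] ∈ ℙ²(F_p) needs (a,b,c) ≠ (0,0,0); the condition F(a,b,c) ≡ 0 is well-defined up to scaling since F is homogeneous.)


F(5,2,1) ≡ 3 (mod 7); P is NOT on the curve.

Evaluate F(5, 2, 1) term-by-term (mod 7).
  -X**3 ↦ -1·125·1·1 = -125
  -X**2*Y ↦ -1·25·2·1 = -50
  -X**2*Z ↦ -1·25·1·1 = -25
  3*X*Y**2 ↦ 3·5·4·1 = 60
  -2*X*Y*Z ↦ -2·5·2·1 = -20
  -2*X*Z**2 ↦ -2·5·1·1 = -10
  2*Y**3 ↦ 2·1·8·1 = 16
  -Y**2*Z ↦ -1·1·4·1 = -4
  3*Y*Z**2 ↦ 3·1·2·1 = 6
  Z**3 ↦ 1·1·1·1 = 1
Sum: F(5, 2, 1) = (-125) + (-50) + (-25) + (60) + (-20) + (-10) + (16) + (-4) + (6) + (1) = -151.
Reducing mod 7: -151 ≡ 3 (mod 7).
Since F(a, b, c) ≡ 3 ≠ 0 (mod 7), P does NOT lie on the curve.


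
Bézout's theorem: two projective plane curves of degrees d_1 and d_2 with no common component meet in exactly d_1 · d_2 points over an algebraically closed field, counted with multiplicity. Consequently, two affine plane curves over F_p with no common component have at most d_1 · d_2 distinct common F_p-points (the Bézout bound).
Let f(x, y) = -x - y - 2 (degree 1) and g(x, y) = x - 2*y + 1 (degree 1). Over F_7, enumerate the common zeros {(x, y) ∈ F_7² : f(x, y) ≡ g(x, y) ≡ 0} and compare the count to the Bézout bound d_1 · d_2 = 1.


Common zeros: {(3, 2)}; count = 1; Bézout bound = 1.

deg(f) = 1, deg(g) = 1, so Bézout bound = 1.
Scan x ∈ F_7. For each x, list the y ∈ F_7 with f(x, y) ≡ 0 and those with g(x, y) ≡ 0 (mod 7); the common zeros in that column are the intersection.
  x = 0: f ≡ 0 at y ∈ {5}; g ≡ 0 at y ∈ {4}; common: ∅.
  x = 1: f ≡ 0 at y ∈ {4}; g ≡ 0 at y ∈ {1}; common: ∅.
  x = 2: f ≡ 0 at y ∈ {3}; g ≡ 0 at y ∈ {5}; common: ∅.
  x = 3: f ≡ 0 at y ∈ {2}; g ≡ 0 at y ∈ {2}; common: {2}.
  x = 4: f ≡ 0 at y ∈ {1}; g ≡ 0 at y ∈ {6}; common: ∅.
  x = 5: f ≡ 0 at y ∈ {0}; g ≡ 0 at y ∈ {3}; common: ∅.
  x = 6: f ≡ 0 at y ∈ {6}; g ≡ 0 at y ∈ {0}; common: ∅.
Collecting: common zeros = {(3, 2)}, so the count is 1.
Comparison with the Bézout bound: 1 ≤ 1 = deg(f)·deg(g), as expected for curves with no common component (the bound is attained).


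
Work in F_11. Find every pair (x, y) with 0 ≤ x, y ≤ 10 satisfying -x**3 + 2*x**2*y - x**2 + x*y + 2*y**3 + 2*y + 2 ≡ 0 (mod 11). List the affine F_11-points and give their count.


Affine F_11-points: {(0, 2), (1, 0), (1, 5), (1, 6), (5, 3), (6, 3), (6, 4), (7, 7), (8, 7), (9, 7)}; count = 10.

For each of the 121 pairs (x, y) ∈ F_11², evaluate f(x, y) mod 11. Record the zeros.
  x = 0: [0↦2, 1↦6, 2↦0, 3↦7, 4↦6, 5↦9, 6↦6, 7↦9, 8↦8, 9↦4, 10↦9]  zeros at y ∈ {2}
  x = 1: [0↦0, 1↦7, 2↦4, 3↦3, 4↦5, 5↦0, 6↦0, 7↦6, 8↦8, 9↦7, 10↦4]  zeros at y ∈ {0, 5, 6}
  x = 2: [0↦1, 1↦4, 2↦8, 3↦3, 4↦1, 5↦3, 6↦10, 7↦1, 8↦10, 9↦5, 10↦9]  zeros at y ∈ ∅
  x = 3: [0↦10, 1↦2, 2↦6, 3↦1, 4↦10, 5↦1, 6↦8, 7↦10, 8↦8, 9↦3, 10↦7]  zeros at y ∈ ∅
  x = 4: [0↦10, 1↦6, 2↦3, 3↦2, 4↦4, 5↦10, 6↦10, 7↦5, 8↦7, 9↦6, 10↦3]  zeros at y ∈ ∅
  x = 5: [0↦6, 1↦10, 2↦4, 3↦0, 4↦10, 5↦2, 6↦10, 7↦2, 8↦1, 9↦8, 10↦2]  zeros at y ∈ {3}
  x = 6: [0↦3, 1↦8, 2↦3, 3↦0, 4↦0, 5↦4, 6↦2, 7↦6, 8↦6, 9↦3, 10↦9]  zeros at y ∈ {3, 4}
  x = 7: [0↦6, 1↦5, 2↦5, 3↦7, 4↦1, 5↦10, 6↦2, 7↦0, 8↦5, 9↦7, 10↦7]  zeros at y ∈ {7}
  x = 8: [0↦9, 1↦6, 2↦4, 3↦4, 4↦7, 5↦3, 6↦4, 7↦0, 8↦3, 9↦3, 10↦1]  zeros at y ∈ {7}
  x = 9: [0↦6, 1↦5, 2↦5, 3↦7, 4↦1, 5↦10, 6↦2, 7↦0, 8↦5, 9↦7, 10↦7]  zeros at y ∈ {7}
  x = 10: [0↦2, 1↦7, 2↦2, 3↦10, 4↦10, 5↦3, 6↦1, 7↦5, 8↦5, 9↦2, 10↦8]  zeros at y ∈ ∅
Collecting zeros: affine points = {(0, 2), (1, 0), (1, 5), (1, 6), (5, 3), (6, 3), (6, 4), (7, 7), (8, 7), (9, 7)}.
Total count |C(F_11)_aff| = 10.


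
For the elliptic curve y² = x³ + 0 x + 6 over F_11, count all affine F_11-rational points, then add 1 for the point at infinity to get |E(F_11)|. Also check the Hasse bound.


Affine points = {(2, 5), (2, 6), (3, 0), (4, 2), (4, 9), (8, 1), (8, 10), (9, 3), (9, 8), (10, 4), (10, 7)}; affine count = 11; |E(F_11)| = 12.

Discriminant check: Δ ∝ 4a³ + 27b² = 4·0³ + 27·6² = 4·0 + 27·36 ≡ 4 (mod 11). Nonzero ⇒ E is nonsingular.
For each x ∈ F_11, compute rhs = x³ + 0·x + 6 mod 11, then count y ∈ F_11 with y² ≡ rhs.
  x = 0: rhs = 6, matching y values: none (0 points).
  x = 1: rhs = 7, matching y values: none (0 points).
  x = 2: rhs = 3, matching y values: 5, 6 (2 points).
  x = 3: rhs = 0, matching y values: 0 (1 points).
  x = 4: rhs = 4, matching y values: 2, 9 (2 points).
  x = 5: rhs = 10, matching y values: none (0 points).
  x = 6: rhs = 2, matching y values: none (0 points).
  x = 7: rhs = 8, matching y values: none (0 points).
  x = 8: rhs = 1, matching y values: 1, 10 (2 points).
  x = 9: rhs = 9, matching y values: 3, 8 (2 points).
  x = 10: rhs = 5, matching y values: 4, 7 (2 points).
Total affine count: 11.
Full point count |E(F_11)| = 11 + 1 = 12.
Hasse bound: |12 − (11+1)| = |0| = 0 ≤ 2√11 ≈ 6.6332 ✓.


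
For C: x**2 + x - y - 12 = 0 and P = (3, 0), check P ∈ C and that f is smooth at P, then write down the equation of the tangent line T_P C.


Tangent line at P: 7*x - y - 21 = 0.

Step 1: f(3, 0) = 0, so P lies on C.
Step 2: partial derivatives
  f_x(x, y) = 2*x + 1, f_y(x, y) = -1.
  f_x(P) = 7, f_y(P) = -1 (gradient nonzero, so P is smooth).
Step 3: tangent line at P: 7·(x − 3) + -1·(y − 0) = 0.
Expanding: 7*x - y - 21 = 0.


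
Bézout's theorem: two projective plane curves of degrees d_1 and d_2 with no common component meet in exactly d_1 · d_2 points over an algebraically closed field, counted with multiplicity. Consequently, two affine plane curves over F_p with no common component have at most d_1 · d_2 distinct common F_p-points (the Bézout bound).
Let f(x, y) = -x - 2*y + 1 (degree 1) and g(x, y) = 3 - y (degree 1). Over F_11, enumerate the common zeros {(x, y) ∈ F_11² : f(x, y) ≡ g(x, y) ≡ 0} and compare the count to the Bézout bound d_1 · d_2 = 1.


Common zeros: {(6, 3)}; count = 1; Bézout bound = 1.

deg(f) = 1, deg(g) = 1, so Bézout bound = 1.
Scan x ∈ F_11. For each x, list the y ∈ F_11 with f(x, y) ≡ 0 and those with g(x, y) ≡ 0 (mod 11); the common zeros in that column are the intersection.
  x = 0: f ≡ 0 at y ∈ {6}; g ≡ 0 at y ∈ {3}; common: ∅.
  x = 1: f ≡ 0 at y ∈ {0}; g ≡ 0 at y ∈ {3}; common: ∅.
  x = 2: f ≡ 0 at y ∈ {5}; g ≡ 0 at y ∈ {3}; common: ∅.
  x = 3: f ≡ 0 at y ∈ {10}; g ≡ 0 at y ∈ {3}; common: ∅.
  x = 4: f ≡ 0 at y ∈ {4}; g ≡ 0 at y ∈ {3}; common: ∅.
  x = 5: f ≡ 0 at y ∈ {9}; g ≡ 0 at y ∈ {3}; common: ∅.
  x = 6: f ≡ 0 at y ∈ {3}; g ≡ 0 at y ∈ {3}; common: {3}.
  x = 7: f ≡ 0 at y ∈ {8}; g ≡ 0 at y ∈ {3}; common: ∅.
  x = 8: f ≡ 0 at y ∈ {2}; g ≡ 0 at y ∈ {3}; common: ∅.
  x = 9: f ≡ 0 at y ∈ {7}; g ≡ 0 at y ∈ {3}; common: ∅.
  x = 10: f ≡ 0 at y ∈ {1}; g ≡ 0 at y ∈ {3}; common: ∅.
Collecting: common zeros = {(6, 3)}, so the count is 1.
Comparison with the Bézout bound: 1 ≤ 1 = deg(f)·deg(g), as expected for curves with no common component (the bound is attained).


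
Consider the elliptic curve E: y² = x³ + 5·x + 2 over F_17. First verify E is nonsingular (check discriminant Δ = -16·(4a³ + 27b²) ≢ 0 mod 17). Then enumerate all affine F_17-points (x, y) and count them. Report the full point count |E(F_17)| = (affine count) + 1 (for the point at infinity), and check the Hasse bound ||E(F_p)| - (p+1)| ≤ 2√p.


Affine points = {(0, 6), (0, 11), (1, 5), (1, 12), (4, 1), (4, 16), (5, 4), (5, 13), (10, 7), (10, 10), (15, 1), (15, 16), (16, 8), (16, 9)}; affine count = 14; |E(F_17)| = 15.

Discriminant check: Δ ∝ 4a³ + 27b² = 4·5³ + 27·2² = 4·125 + 27·4 ≡ 13 (mod 17). Nonzero ⇒ E is nonsingular.
For each x ∈ F_17, compute rhs = x³ + 5·x + 2 mod 17, then count y ∈ F_17 with y² ≡ rhs.
  x = 0: rhs = 2, matching y values: 6, 11 (2 points).
  x = 1: rhs = 8, matching y values: 5, 12 (2 points).
  x = 2: rhs = 3, matching y values: none (0 points).
  x = 3: rhs = 10, matching y values: none (0 points).
  x = 4: rhs = 1, matching y values: 1, 16 (2 points).
  x = 5: rhs = 16, matching y values: 4, 13 (2 points).
  x = 6: rhs = 10, matching y values: none (0 points).
  x = 7: rhs = 6, matching y values: none (0 points).
  x = 8: rhs = 10, matching y values: none (0 points).
  x = 9: rhs = 11, matching y values: none (0 points).
  x = 10: rhs = 15, matching y values: 7, 10 (2 points).
  x = 11: rhs = 11, matching y values: none (0 points).
  x = 12: rhs = 5, matching y values: none (0 points).
  x = 13: rhs = 3, matching y values: none (0 points).
  x = 14: rhs = 11, matching y values: none (0 points).
  x = 15: rhs = 1, matching y values: 1, 16 (2 points).
  x = 16: rhs = 13, matching y values: 8, 9 (2 points).
Total affine count: 14.
Full point count |E(F_17)| = 14 + 1 = 15.
Hasse bound: |15 − (17+1)| = |-3| = 3 ≤ 2√17 ≈ 8.2462 ✓.


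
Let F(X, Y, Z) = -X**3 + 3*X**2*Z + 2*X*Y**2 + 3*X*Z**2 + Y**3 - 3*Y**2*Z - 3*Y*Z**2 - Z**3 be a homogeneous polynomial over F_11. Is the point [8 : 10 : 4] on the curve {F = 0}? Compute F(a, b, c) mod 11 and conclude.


F(8,10,4) ≡ 0 (mod 11); P is on the curve.

Evaluate F(8, 10, 4) term-by-term (mod 11).
  -X**3 ↦ -1·512·1·1 = -512
  3*X**2*Z ↦ 3·64·1·4 = 768
  2*X*Y**2 ↦ 2·8·100·1 = 1600
  3*X*Z**2 ↦ 3·8·1·16 = 384
  Y**3 ↦ 1·1·1000·1 = 1000
  -3*Y**2*Z ↦ -3·1·100·4 = -1200
  -3*Y*Z**2 ↦ -3·1·10·16 = -480
  -Z**3 ↦ -1·1·1·64 = -64
Sum: F(8, 10, 4) = (-512) + (768) + (1600) + (384) + (1000) + (-1200) + (-480) + (-64) = 1496.
Reducing mod 11: 1496 ≡ 0 (mod 11).
Since F(a, b, c) ≡ 0 (mod 11), P lies on the curve.


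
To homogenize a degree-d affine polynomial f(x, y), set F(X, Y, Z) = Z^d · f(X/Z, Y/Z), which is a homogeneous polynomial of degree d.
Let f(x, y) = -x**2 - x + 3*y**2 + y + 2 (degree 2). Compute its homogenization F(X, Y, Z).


F(X, Y, Z) = -X**2 - X*Z + 3*Y**2 + Y*Z + 2*Z**2

deg(f) = 2.
Substitute x = X/Z, y = Y/Z into f, then multiply by Z^2.
  monomial -1·x^2·y^0 ↦ -1·X^2·Y^0·Z^0.
  monomial -1·x^1·y^0 ↦ -1·X^1·Y^0·Z^1.
  monomial 3·x^0·y^2 ↦ 3·X^0·Y^2·Z^0.
  monomial 1·x^0·y^1 ↦ 1·X^0·Y^1·Z^1.
  monomial 2·x^0·y^0 ↦ 2·X^0·Y^0·Z^2.
Collecting: F(X, Y, Z) = -X**2 - X*Z + 3*Y**2 + Y*Z + 2*Z**2.


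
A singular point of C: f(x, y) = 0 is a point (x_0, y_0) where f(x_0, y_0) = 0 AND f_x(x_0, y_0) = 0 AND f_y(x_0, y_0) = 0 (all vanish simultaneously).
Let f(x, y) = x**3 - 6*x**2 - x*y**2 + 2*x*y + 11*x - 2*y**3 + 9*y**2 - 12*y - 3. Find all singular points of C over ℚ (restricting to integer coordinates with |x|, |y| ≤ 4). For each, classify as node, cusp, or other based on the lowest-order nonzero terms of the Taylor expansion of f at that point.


Singular points: {(2, 1)}; classification: cusp.

Compute partial derivatives:
  f_x = 3*x**2 - 12*x - y**2 + 2*y + 11.
  f_y = -2*x*y + 2*x - 6*y**2 + 18*y - 12.
Scan x_0 ∈ {−4, ..., 4}. For each x_0, f_y(x_0, y) is a polynomial in y; find its integer roots y ∈ {−4, ..., 4}, then test f_x and f at those candidates.
  x = -4: f_y(-4, y) = -6*y**2 + 26*y - 20; vanishes at y ∈ {1}. (-4, 1): f_x = 108 ≠ 0.
  x = -3: f_y(-3, y) = -6*y**2 + 24*y - 18; vanishes at y ∈ {1, 3}. (-3, 1): f_x = 75 ≠ 0; (-3, 3): f_x = 71 ≠ 0.
  x = -2: f_y(-2, y) = -6*y**2 + 22*y - 16; vanishes at y ∈ {1}. (-2, 1): f_x = 48 ≠ 0.
  x = -1: f_y(-1, y) = -6*y**2 + 20*y - 14; vanishes at y ∈ {1}. (-1, 1): f_x = 27 ≠ 0.
  x = 0: f_y(0, y) = -6*y**2 + 18*y - 12; vanishes at y ∈ {1, 2}. (0, 1): f_x = 12 ≠ 0; (0, 2): f_x = 11 ≠ 0.
  x = 1: f_y(1, y) = -6*y**2 + 16*y - 10; vanishes at y ∈ {1}. (1, 1): f_x = 3 ≠ 0.
  x = 2: f_y(2, y) = -6*y**2 + 14*y - 8; vanishes at y ∈ {1}. (2, 1): f_x = 0, f = 0 — SINGULAR.
  x = 3: f_y(3, y) = -6*y**2 + 12*y - 6; vanishes at y ∈ {1}. (3, 1): f_x = 3 ≠ 0.
  x = 4: f_y(4, y) = -6*y**2 + 10*y - 4; vanishes at y ∈ {1}. (4, 1): f_x = 12 ≠ 0.
Only singular point on the grid: (2, 1).
Classify: substitute x = 2 + u, y = 1 + v and expand: f = u**3 - u*v**2 - 2*v**3 + v**2.
No constant or linear terms (consistent with a singular point). Quadratic part: v**2. Cubic part: u**3 - u*v**2 - 2*v**3.
The quadratic part v**2 is a perfect square, so there is a single (double) tangent line v = 0, i.e. y = 1. Restricting the cubic part to that line (v = 0) leaves u**3 ≠ 0, so f is not divisible by v and the branch is v² ≈ -u**3 to lowest order — this is a cusp.
Classification: cusp.
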